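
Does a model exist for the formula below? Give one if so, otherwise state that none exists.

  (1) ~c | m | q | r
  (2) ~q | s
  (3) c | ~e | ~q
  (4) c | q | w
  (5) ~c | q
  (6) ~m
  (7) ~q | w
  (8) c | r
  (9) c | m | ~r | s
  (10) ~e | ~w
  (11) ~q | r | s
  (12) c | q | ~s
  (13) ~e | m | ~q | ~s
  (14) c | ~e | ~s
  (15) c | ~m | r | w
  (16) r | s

c = True, e = False, q = True, r = False, s = True, w = True, m = False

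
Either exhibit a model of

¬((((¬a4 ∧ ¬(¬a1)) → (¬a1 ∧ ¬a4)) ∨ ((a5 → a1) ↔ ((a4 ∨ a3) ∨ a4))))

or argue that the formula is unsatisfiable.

a1: True; a3: False; a4: False; a5: True

  ¬((((¬a4 ∧ ¬(¬a1)) → (¬a1 ∧ ¬a4)) ∨ ((a5 → a1) ↔ ((a4 ∨ a3) ∨ a4)))) = True
    ((¬a4 ∧ ¬(¬a1)) → (¬a1 ∧ ¬a4)) ∨ ((a5 → a1) ↔ ((a4 ∨ a3) ∨ a4)) = False
      (¬a4 ∧ ¬(¬a1)) → (¬a1 ∧ ¬a4) = False
        ¬a4 ∧ ¬(¬a1) = True
          ¬a4 = True
          ¬(¬a1) = True
            ¬a1 = False
        ¬a1 ∧ ¬a4 = False
          ¬a1 = False
          ¬a4 = True
      (a5 → a1) ↔ ((a4 ∨ a3) ∨ a4) = False
        a5 → a1 = True
        (a4 ∨ a3) ∨ a4 = False
          a4 ∨ a3 = False
The formula evaluates to True.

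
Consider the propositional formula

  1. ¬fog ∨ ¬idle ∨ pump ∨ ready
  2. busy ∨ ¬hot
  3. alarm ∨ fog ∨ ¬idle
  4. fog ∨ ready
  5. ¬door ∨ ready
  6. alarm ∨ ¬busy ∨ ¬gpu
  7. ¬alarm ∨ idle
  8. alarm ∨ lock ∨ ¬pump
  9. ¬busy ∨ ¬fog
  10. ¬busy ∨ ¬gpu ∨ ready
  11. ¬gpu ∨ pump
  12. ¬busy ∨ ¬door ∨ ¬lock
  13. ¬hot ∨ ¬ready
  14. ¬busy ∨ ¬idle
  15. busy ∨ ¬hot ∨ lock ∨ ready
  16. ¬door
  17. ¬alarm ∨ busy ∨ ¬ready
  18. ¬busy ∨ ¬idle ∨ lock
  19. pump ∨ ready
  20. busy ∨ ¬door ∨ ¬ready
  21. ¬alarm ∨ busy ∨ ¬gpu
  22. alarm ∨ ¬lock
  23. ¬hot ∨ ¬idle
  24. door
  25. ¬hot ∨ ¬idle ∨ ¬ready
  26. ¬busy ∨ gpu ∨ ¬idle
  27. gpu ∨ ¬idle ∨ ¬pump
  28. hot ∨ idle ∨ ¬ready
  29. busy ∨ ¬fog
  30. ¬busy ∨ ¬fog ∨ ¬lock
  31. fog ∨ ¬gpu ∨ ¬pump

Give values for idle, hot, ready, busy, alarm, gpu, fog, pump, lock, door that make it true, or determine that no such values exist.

No satisfying assignment exists.

Case door = True:
  Clause (¬door) is falsified — contradiction.
Case door = False:
  Clause (door) is falsified — contradiction.
Both cases fail, so the formula is unsatisfiable.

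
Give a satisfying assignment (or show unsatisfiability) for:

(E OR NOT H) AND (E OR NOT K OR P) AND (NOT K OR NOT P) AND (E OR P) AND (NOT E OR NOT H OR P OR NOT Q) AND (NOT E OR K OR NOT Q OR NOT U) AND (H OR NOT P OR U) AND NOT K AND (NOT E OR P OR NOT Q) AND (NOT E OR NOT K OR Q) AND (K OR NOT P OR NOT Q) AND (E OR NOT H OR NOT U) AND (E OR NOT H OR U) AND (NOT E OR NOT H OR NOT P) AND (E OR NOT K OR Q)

Unit clause (NOT K) forces K = False.
Set P = True.
  then (K OR NOT P OR NOT Q) forces Q = False.
Try U = False:
  (H OR NOT P OR U) forces H = True.
  (E OR NOT H) forces E = True.
  clause (NOT E OR NOT H OR NOT P) is falsified — backtrack.
So U = True.
Set E = True.
  then (NOT E OR NOT H OR NOT P) forces H = False.
All clauses satisfied.

K = False, P = True, U = True, E = True, Q = False, H = False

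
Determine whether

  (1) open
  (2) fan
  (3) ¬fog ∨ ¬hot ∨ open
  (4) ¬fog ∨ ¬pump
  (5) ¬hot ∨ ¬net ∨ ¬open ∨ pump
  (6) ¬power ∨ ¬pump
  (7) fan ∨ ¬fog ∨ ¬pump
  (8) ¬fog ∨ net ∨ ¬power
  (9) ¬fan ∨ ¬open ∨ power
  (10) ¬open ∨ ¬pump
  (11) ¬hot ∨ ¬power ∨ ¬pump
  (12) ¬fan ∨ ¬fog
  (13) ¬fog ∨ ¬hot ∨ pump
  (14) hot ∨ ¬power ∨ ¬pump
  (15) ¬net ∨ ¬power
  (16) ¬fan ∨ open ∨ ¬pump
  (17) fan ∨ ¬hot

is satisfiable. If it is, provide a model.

open=T, hot=F, pump=F, power=T, fan=T, fog=F, net=F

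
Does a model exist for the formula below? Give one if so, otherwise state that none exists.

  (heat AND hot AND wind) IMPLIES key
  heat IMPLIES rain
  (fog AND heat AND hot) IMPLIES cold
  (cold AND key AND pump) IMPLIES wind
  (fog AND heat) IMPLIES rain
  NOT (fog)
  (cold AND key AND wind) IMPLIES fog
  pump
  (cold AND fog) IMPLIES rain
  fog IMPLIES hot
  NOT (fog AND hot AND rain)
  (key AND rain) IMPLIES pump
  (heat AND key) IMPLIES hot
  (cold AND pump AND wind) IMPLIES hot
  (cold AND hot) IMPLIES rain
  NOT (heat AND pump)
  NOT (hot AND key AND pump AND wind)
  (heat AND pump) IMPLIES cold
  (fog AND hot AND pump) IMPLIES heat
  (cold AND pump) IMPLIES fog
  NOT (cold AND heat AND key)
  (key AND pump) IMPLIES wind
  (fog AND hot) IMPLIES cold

heat=F; pump=T; cold=F; fog=F; key=F; rain=F; hot=F; wind=T

Unit clause (NOT fog) forces fog = False.
Unit clause (pump) forces pump = True.
In (NOT heat OR NOT pump) only NOT heat is left, so heat = False.
In (NOT cold OR fog OR NOT pump) only NOT cold is left, so cold = False.
Set key = False.
Set rain = False.
Set hot = False.
Set wind = True.
All clauses satisfied.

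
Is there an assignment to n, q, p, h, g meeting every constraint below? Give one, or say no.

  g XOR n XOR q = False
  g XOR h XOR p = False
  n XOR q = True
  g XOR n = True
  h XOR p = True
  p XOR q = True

n = False, q = True, p = False, h = True, g = True

g XOR n XOR q = T XOR F XOR T = False ✓
g XOR h XOR p = T XOR T XOR F = False ✓
n XOR q = F XOR T = True ✓
g XOR n = T XOR F = True ✓
h XOR p = T XOR F = True ✓
p XOR q = F XOR T = True ✓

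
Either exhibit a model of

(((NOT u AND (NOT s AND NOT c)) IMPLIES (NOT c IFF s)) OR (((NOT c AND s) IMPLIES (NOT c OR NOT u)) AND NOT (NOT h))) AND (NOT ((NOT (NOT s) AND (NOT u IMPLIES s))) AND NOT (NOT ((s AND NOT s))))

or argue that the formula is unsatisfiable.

The conjunct NOT (NOT ((s AND NOT s))) is unsatisfiable on its own:
  s=F: evaluates to False.
  s=T: evaluates to False.
So the whole conjunction is unsatisfiable.

No satisfying assignment exists.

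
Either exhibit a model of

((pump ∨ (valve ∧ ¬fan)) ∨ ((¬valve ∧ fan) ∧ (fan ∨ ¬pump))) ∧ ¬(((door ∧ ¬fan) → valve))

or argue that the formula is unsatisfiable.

valve = False, fan = False, door = True, pump = True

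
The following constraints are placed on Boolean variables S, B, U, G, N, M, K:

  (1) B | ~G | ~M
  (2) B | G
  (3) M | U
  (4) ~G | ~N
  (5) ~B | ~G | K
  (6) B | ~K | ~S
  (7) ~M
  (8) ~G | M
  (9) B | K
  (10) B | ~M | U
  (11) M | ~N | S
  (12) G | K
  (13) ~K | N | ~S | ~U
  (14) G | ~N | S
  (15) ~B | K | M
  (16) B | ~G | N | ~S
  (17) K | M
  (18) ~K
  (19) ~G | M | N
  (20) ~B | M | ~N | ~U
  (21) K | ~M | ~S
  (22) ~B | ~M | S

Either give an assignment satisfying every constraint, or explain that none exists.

Case K = True:
  Clause (~K) is falsified — contradiction.
Case K = False:
  (~M) forces M = False.
  Clause (K | M) is falsified — contradiction.
Both cases fail, so the formula is unsatisfiable.

UNSATISFIABLE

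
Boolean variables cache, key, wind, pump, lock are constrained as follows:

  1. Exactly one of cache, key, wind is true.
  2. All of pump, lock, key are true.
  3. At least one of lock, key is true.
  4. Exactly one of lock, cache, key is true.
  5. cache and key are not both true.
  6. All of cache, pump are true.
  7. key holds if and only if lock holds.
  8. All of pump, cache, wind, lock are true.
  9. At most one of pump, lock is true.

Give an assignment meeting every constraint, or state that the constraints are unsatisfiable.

Case pump = True:
  (2) forces lock = True.
  Constraint (9) is violated (pump=T, lock=T) — contradiction.
Case pump = False:
  Constraint (2) is violated (pump=F) — contradiction.
Both cases fail — unsatisfiable.

Unsatisfiable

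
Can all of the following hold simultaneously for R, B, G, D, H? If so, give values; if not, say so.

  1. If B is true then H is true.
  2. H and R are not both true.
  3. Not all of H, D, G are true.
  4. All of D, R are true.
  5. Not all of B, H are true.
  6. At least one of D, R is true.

R=T; B=F; G=F; D=T; H=F

  (1) B=F ⇒ H: vacuous ✓
  (2) H=F, R=T — not both ✓
  (3) {H, D, G}: 1/3 true — not all ✓
  (4) {D, R}: all 2 true ✓
  (5) {B, H}: 0/2 true — not all ✓
  (6) {D, R}: 2 true — at least one ✓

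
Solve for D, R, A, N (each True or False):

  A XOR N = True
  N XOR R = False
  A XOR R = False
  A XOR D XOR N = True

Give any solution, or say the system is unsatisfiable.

Unsatisfiable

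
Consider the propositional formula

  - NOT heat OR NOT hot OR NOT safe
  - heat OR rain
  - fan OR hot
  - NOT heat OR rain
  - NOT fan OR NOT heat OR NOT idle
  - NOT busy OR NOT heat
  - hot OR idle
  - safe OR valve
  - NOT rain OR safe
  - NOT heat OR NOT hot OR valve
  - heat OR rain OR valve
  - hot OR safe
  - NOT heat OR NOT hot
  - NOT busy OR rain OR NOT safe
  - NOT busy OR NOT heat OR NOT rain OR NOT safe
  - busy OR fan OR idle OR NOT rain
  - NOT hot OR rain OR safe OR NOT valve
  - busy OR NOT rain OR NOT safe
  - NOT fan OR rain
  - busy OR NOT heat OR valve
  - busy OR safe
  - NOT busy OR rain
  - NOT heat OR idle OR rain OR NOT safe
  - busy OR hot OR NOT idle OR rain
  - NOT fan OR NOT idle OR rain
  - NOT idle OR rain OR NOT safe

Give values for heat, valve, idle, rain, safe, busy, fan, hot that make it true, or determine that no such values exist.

heat = False, valve = False, idle = True, rain = True, safe = True, busy = True, fan = False, hot = True

Try heat = True:
  (NOT heat OR rain) forces rain = True.
  (NOT busy OR NOT heat) forces busy = False.
  (NOT rain OR safe) forces safe = True.
  clause (busy OR NOT rain OR NOT safe) is falsified — backtrack.
So heat = False.
  then (heat OR rain) forces rain = True.
  then (NOT rain OR safe) forces safe = True.
  then (busy OR NOT rain OR NOT safe) forces busy = True.
Set valve = False.
Set idle = True.
Set fan = False.
  then (fan OR hot) forces hot = True.
All clauses satisfied.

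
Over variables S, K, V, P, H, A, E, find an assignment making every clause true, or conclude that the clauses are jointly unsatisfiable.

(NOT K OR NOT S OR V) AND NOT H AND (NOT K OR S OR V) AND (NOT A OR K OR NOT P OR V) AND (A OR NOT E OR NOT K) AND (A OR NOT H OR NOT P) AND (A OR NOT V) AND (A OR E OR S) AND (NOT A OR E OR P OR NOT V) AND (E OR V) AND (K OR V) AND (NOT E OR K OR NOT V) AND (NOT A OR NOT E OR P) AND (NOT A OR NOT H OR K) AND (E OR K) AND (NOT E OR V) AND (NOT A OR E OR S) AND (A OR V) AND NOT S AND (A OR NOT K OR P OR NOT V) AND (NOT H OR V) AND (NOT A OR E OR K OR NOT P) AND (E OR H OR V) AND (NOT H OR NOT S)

S = False, K = True, V = True, P = True, H = False, A = True, E = True

Unit clause (NOT H) forces H = False.
Unit clause (NOT S) forces S = False.
Try K = False:
  (K OR V) forces V = True.
  (A OR NOT V) forces A = True.
  (NOT E OR K OR NOT V) forces E = False.
  clause (E OR K) is falsified — backtrack.
So K = True.
  then (NOT K OR S OR V) forces V = True.
  then (A OR NOT V) forces A = True.
  then (NOT A OR E OR S) forces E = True.
  then (NOT A OR NOT E OR P) forces P = True.
All clauses satisfied.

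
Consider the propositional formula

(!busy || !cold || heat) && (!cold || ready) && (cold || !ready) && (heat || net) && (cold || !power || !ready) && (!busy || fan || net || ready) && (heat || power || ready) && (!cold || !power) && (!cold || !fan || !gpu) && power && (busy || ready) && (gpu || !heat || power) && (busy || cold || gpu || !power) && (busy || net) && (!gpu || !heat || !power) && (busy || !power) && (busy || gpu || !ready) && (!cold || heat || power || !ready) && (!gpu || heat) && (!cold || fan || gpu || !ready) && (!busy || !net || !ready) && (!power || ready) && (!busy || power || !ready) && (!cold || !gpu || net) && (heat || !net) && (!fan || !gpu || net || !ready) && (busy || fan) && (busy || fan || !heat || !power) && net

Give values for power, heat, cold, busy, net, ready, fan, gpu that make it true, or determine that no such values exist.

Case power = True:
  (!cold || !power) forces cold = False.
  (cold || !ready) forces ready = False.
  Clause (!power || ready) is falsified — contradiction.
Case power = False:
  Clause (power) is falsified — contradiction.
Both cases fail, so the formula is unsatisfiable.

Unsatisfiable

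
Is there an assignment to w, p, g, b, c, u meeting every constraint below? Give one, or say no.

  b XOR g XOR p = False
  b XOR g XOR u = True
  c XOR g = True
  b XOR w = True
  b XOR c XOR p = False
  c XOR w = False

Unsatisfiable — no assignment works.

Adding constraints 1, 3, 5 mod 2: every variable appears an even number of times on the left, so the left side is 0.
But the right sides sum to 1 (mod 2). 0 ≠ 1 — the system is inconsistent.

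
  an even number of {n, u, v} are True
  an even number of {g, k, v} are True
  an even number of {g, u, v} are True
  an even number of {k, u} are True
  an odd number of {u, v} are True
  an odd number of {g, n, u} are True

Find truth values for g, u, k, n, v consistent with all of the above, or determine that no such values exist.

g = True, u = True, k = True, n = True, v = False

{n, u, v}: 2 true → even ✓
{g, k, v}: 2 true → even ✓
{g, u, v}: 2 true → even ✓
{k, u}: 2 true → even ✓
{u, v}: 1 true → odd ✓
{g, n, u}: 3 true → odd ✓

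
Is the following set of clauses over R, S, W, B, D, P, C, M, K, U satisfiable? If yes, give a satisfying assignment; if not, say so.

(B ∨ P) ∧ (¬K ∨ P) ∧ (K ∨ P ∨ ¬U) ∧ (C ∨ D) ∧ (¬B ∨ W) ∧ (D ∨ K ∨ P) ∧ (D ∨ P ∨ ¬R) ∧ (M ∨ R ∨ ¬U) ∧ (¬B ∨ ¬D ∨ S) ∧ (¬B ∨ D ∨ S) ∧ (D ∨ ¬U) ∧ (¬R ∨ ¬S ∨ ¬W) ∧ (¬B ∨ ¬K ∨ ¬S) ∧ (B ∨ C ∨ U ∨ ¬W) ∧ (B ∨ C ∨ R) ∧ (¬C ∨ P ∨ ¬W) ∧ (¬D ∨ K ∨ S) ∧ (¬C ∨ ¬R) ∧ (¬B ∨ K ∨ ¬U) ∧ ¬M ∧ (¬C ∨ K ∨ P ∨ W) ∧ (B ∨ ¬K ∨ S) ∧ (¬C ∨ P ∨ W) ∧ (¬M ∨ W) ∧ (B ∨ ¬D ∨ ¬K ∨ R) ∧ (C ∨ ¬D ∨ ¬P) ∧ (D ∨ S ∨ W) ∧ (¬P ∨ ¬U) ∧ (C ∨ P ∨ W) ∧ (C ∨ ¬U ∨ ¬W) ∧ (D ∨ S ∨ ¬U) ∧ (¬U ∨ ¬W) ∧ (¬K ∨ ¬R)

Unit clause (¬M) forces M = False.
Set R = False.
  then (M ∨ R ∨ ¬U) forces U = False.
Set S = True.
Set W = False.
  then (¬B ∨ W) forces B = False.
  then (B ∨ C ∨ R) forces C = True.
  then (¬C ∨ P ∨ W) forces P = True.
Set D = False.
Set K = True.
All clauses satisfied.

R = False; S = True; W = False; B = False; D = False; P = True; C = True; M = False; K = True; U = False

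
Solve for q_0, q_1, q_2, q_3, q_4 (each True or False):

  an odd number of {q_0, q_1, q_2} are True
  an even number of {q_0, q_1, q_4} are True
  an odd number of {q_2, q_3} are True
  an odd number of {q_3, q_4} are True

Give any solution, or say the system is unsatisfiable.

Unsatisfiable — no assignment works.

Adding constraints 1, 2, 3, 4 mod 2: every variable appears an even number of times on the left, so the left side is 0.
But the right sides sum to 1 (mod 2). 0 ≠ 1 — the system is inconsistent.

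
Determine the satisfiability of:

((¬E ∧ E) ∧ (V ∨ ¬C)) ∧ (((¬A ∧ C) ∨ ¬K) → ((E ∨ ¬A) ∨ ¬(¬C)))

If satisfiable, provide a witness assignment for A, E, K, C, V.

UNSATISFIABLE

Case E = True: the conjunct ¬E is False.
Case E = False: the conjunct E is False.
Both cases fail — unsatisfiable.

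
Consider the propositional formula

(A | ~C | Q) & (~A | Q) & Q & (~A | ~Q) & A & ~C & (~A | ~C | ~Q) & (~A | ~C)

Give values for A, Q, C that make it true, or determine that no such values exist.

The formula is unsatisfiable.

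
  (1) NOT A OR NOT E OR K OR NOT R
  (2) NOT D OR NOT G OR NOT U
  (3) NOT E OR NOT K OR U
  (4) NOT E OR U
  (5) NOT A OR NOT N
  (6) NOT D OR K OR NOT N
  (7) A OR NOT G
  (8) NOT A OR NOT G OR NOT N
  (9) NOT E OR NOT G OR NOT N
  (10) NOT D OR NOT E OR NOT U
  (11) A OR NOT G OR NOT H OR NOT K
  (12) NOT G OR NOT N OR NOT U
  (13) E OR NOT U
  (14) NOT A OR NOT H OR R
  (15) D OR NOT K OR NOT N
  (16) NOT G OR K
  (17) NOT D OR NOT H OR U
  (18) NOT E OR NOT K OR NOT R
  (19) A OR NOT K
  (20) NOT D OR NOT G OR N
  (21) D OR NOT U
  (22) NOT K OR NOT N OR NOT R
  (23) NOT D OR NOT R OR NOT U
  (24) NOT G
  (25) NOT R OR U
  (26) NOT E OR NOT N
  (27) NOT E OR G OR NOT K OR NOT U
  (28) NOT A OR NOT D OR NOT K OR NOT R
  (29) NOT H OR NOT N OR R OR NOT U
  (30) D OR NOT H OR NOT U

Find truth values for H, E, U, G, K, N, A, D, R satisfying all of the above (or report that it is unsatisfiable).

H = False, E = False, U = False, G = False, K = False, N = False, A = False, D = False, R = False

Unit clause (NOT G) forces G = False.
Set H = False.
Try E = True:
  (NOT E OR U) forces U = True.
  (NOT D OR NOT E OR NOT U) forces D = False.
  clause (D OR NOT U) is falsified — backtrack.
So E = False.
  then (E OR NOT U) forces U = False.
  then (NOT R OR U) forces R = False.
Set K = False.
Set N = False.
Set A = False.
Set D = False.
All clauses satisfied.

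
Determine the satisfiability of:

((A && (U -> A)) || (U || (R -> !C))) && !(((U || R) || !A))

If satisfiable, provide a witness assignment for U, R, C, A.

U=F, R=F, C=F, A=T

  (A && (U -> A)) || (U || (R -> !C)) = True
    A && (U -> A) = True
      U -> A = True
    U || (R -> !C) = True
      R -> !C = True
        !C = True
  !(((U || R) || !A)) = True
    (U || R) || !A = False
      U || R = False
      !A = False
Both conjuncts True, so the formula holds.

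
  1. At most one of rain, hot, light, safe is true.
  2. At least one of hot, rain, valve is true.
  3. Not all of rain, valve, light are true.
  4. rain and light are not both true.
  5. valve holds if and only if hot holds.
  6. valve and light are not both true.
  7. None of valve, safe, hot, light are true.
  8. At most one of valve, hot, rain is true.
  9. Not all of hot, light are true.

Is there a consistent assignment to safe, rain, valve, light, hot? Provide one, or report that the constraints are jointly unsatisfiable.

safe = False; rain = True; valve = False; light = False; hot = False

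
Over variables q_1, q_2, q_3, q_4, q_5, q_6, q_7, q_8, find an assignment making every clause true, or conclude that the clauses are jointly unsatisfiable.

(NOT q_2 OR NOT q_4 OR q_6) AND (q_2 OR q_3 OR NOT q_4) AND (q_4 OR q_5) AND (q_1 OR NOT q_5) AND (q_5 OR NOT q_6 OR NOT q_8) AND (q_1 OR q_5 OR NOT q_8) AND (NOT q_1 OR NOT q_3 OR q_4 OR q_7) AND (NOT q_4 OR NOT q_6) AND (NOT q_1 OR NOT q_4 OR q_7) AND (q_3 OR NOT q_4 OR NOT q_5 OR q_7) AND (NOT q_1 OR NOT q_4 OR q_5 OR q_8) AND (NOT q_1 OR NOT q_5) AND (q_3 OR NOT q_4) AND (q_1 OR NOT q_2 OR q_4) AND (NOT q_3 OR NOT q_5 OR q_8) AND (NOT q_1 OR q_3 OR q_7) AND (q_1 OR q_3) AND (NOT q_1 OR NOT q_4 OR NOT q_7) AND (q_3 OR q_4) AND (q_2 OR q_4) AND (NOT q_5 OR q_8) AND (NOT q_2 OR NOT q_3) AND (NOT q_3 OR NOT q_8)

Set q_1 = False.
  then (q_1 OR NOT q_5) forces q_5 = False.
  then (q_1 OR q_5 OR NOT q_8) forces q_8 = False.
  then (q_1 OR q_3) forces q_3 = True.
  then (NOT q_2 OR NOT q_3) forces q_2 = False.
  then (q_4 OR q_5) forces q_4 = True.
  then (NOT q_4 OR NOT q_6) forces q_6 = False.
Set q_7 = True.
All clauses satisfied.

q_1 = False, q_2 = False, q_3 = True, q_4 = True, q_5 = False, q_6 = False, q_7 = True, q_8 = False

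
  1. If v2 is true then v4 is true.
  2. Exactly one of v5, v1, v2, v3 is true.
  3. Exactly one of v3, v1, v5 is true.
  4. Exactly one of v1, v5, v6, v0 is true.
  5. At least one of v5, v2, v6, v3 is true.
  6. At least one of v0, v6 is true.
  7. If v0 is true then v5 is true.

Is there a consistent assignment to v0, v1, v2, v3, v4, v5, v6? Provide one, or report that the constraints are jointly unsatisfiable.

v0=F, v1=F, v2=F, v3=T, v4=F, v5=F, v6=T

  (1) v2=F ⇒ v4: vacuous ✓
  (2) {v5, v1, v2, v3}: 1 true — exactly one ✓
  (3) {v3, v1, v5}: 1 true — exactly one ✓
  (4) {v1, v5, v6, v0}: 1 true — exactly one ✓
  (5) {v5, v2, v6, v3}: 2 true — at least one ✓
  (6) {v0, v6}: 1 true — at least one ✓
  (7) v0=F ⇒ v5: vacuous ✓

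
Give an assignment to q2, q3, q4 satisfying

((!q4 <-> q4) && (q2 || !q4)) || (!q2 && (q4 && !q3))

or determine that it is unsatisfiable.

q2: False, q3: False, q4: True

  ((!q4 <-> q4) && (q2 || !q4)) || (!q2 && (q4 && !q3)) = True
    (!q4 <-> q4) && (q2 || !q4) = False
      !q4 <-> q4 = False
        !q4 = False
      q2 || !q4 = False
        !q4 = False
    !q2 && (q4 && !q3) = True
      !q2 = True
      q4 && !q3 = True
        !q3 = True
The formula evaluates to True.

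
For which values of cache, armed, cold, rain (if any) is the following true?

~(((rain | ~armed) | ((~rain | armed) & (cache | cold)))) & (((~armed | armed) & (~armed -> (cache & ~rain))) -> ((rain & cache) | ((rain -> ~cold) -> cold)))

Unsatisfiable

Case armed = True: the formula simplifies to ~((rain | (cache | cold))) & ((rain & cache) | ((rain -> ~cold) -> cold)).
  rain = True: the conjunct ~((rain | (cache | cold))) becomes ~((True | (cache | cold))) = False.
  rain = False: simplifies to ~((cache | cold)) & cold.
    cold = True: the conjunct ~((cache | cold)) becomes ~((cache | True)) = False.
    cold = False: the conjunct cold is False.
Case armed = False: the conjunct ~(((rain | ~armed) | ((~rain | armed) & (cache | cold)))) becomes ~((True | (~rain & (cache | cold)))) = False.
Both cases fail — unsatisfiable.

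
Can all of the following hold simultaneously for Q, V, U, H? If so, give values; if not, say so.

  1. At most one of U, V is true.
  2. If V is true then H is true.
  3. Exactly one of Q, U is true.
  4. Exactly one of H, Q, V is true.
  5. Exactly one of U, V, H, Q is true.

Q: True, V: False, U: False, H: False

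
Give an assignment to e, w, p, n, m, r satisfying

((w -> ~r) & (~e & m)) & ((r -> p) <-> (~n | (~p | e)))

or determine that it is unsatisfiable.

e=F, w=T, p=F, n=F, m=T, r=F

  (w -> ~r) & (~e & m) = True
    w -> ~r = True
      ~r = True
    ~e & m = True
      ~e = True
  (r -> p) <-> (~n | (~p | e)) = True
    r -> p = True
    ~n | (~p | e) = True
      ~n = True
      ~p | e = True
        ~p = True
Both conjuncts True, so the formula holds.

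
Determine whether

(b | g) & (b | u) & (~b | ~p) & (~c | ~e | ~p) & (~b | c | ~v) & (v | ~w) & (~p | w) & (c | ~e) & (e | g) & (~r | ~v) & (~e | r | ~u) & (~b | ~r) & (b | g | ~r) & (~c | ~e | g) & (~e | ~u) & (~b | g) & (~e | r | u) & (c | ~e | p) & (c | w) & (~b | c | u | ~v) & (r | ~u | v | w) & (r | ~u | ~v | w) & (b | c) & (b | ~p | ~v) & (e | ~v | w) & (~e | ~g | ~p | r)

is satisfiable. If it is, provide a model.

p = False; c = True; r = False; v = False; w = False; e = False; u = False; g = True; b = True

Set p = False.
Set c = True.
Set r = False.
Set v = False.
  then (v | ~w) forces w = False.
  then (r | ~u | v | w) forces u = False.
  then (b | u) forces b = True.
  then (~b | g) forces g = True.
  then (~e | r | u) forces e = False.
All clauses satisfied.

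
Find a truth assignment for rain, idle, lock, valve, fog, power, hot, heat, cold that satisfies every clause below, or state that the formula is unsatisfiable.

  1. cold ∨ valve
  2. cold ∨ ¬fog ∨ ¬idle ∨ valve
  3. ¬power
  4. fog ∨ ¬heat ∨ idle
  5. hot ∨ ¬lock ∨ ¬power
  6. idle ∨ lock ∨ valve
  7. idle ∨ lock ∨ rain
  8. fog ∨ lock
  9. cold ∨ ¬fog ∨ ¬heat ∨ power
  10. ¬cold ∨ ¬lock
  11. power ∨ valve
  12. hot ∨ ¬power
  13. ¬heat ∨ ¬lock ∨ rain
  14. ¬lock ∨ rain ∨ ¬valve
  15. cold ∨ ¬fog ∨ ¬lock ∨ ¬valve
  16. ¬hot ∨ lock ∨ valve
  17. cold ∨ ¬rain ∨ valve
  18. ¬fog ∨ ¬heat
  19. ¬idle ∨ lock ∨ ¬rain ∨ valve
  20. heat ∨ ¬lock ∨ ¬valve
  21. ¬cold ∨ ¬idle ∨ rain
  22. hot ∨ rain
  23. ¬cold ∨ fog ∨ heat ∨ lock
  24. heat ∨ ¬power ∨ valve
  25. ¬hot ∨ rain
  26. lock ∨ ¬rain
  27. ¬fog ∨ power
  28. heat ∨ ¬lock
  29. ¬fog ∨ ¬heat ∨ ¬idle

Unit clause (¬power) forces power = False.
In (power ∨ valve) only valve is left, so valve = True.
In (¬fog ∨ power) only ¬fog is left, so fog = False.
In (fog ∨ lock) only lock is left, so lock = True.
In (¬cold ∨ ¬lock) only ¬cold is left, so cold = False.
In (¬lock ∨ rain ∨ ¬valve) only rain is left, so rain = True.
In (heat ∨ ¬lock ∨ ¬valve) only heat is left, so heat = True.
In (fog ∨ ¬heat ∨ idle) only idle is left, so idle = True.
Set hot = False.
All clauses satisfied.

rain = True, idle = True, lock = True, valve = True, fog = False, power = False, hot = False, heat = True, cold = False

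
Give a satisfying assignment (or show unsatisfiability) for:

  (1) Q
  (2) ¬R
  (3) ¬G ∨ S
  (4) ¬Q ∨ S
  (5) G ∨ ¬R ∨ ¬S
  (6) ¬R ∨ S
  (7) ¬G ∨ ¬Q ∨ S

Q=T; S=T; R=F; G=F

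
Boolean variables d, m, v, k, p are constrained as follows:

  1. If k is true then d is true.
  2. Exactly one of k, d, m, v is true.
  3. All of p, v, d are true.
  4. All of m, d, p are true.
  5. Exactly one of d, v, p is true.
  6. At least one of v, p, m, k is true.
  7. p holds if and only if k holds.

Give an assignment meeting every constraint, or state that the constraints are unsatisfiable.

No satisfying assignment exists.

Case p = True:
  (3) forces v = True.
  Constraint (5) is violated (v=T, p=T) — contradiction.
Case p = False:
  Constraint (3) is violated (p=F) — contradiction.
Both cases fail — unsatisfiable.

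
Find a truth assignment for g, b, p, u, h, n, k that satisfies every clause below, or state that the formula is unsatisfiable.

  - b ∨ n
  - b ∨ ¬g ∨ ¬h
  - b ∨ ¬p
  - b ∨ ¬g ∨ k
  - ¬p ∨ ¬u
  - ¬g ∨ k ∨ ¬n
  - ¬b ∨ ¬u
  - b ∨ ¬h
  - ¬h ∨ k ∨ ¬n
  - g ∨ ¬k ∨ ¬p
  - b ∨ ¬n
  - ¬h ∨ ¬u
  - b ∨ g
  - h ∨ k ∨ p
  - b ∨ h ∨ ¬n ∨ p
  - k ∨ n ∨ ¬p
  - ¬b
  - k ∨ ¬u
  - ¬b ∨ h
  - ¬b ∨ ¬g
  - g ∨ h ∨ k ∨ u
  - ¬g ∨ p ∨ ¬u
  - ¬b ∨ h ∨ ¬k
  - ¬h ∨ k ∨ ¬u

Unsatisfiable — no assignment works.

Case b = True:
  Clause (¬b) is falsified — contradiction.
Case b = False:
  (b ∨ n) forces n = True.
  Clause (b ∨ ¬n) is falsified — contradiction.
Both cases fail, so the formula is unsatisfiable.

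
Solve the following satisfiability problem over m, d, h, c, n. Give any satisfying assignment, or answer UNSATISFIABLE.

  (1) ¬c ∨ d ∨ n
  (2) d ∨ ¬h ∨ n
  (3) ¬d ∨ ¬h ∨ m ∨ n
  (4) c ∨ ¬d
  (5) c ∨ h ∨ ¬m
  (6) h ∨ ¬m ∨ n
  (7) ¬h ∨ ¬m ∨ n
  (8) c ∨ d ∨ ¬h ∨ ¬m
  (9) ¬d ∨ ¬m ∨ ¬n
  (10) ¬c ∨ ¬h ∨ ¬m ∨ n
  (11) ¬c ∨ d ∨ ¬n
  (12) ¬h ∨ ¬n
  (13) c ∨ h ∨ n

m=F, d=T, h=F, c=T, n=T

Set m = False.
Set d = True.
  then (c ∨ ¬d) forces c = True.
Try h = True:
  (¬d ∨ ¬h ∨ m ∨ n) forces n = True.
  clause (¬h ∨ ¬n) is falsified — backtrack.
So h = False.
Set n = True.
All clauses satisfied.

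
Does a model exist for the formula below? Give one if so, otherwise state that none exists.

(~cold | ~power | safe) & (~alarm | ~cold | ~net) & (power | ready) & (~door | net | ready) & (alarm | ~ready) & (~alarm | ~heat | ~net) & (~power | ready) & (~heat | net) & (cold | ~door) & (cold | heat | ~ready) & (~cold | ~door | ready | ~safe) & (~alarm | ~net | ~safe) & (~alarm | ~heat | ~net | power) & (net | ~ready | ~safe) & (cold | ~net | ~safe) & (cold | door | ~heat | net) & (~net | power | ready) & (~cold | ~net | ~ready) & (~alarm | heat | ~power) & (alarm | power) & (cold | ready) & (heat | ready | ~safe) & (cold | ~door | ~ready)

Try ready = False:
  (power | ready) forces power = True.
  clause (~power | ready) is falsified — backtrack.
So ready = True.
  then (alarm | ~ready) forces alarm = True.
Try net = True:
  (~alarm | ~cold | ~net) forces cold = False.
  (~alarm | ~heat | ~net) forces heat = False.
  clause (cold | heat | ~ready) is falsified — backtrack.
So net = False.
  then (~heat | net) forces heat = False.
  then (cold | heat | ~ready) forces cold = True.
  then (net | ~ready | ~safe) forces safe = False.
  then (~alarm | heat | ~power) forces power = False.
Set door = True.
All clauses satisfied.

ready = True; net = False; alarm = True; safe = False; cold = True; door = True; power = False; heat = False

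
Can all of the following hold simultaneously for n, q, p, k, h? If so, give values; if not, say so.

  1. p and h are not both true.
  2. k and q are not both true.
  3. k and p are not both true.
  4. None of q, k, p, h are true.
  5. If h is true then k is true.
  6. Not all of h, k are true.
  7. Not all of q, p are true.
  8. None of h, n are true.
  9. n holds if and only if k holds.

n = False, q = False, p = False, k = False, h = False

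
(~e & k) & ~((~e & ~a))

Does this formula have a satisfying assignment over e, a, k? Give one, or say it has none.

e = False, a = True, k = True

  ~e & k = True
    ~e = True
  ~((~e & ~a)) = True
    ~e & ~a = False
      ~e = True
      ~a = False
Both conjuncts True, so the formula holds.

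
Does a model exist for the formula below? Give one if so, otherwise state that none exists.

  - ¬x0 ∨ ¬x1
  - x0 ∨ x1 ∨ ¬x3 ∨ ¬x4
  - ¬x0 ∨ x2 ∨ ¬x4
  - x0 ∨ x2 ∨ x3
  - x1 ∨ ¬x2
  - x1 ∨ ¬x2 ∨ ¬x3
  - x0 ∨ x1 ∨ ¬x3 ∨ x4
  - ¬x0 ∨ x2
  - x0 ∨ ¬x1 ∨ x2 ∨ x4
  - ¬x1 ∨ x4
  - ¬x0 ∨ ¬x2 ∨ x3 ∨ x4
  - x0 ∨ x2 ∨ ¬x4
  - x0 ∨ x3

x0: False, x1: True, x2: True, x3: True, x4: True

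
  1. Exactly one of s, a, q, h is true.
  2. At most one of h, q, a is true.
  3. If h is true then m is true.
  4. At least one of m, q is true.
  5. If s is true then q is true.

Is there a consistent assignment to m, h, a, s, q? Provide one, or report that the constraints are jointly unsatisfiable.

m=T, h=F, a=T, s=F, q=F

  (1) {s, a, q, h}: 1 true — exactly one ✓
  (2) {h, q, a}: 1 true — at most one ✓
  (3) h=F ⇒ m: vacuous ✓
  (4) {m, q}: 1 true — at least one ✓
  (5) s=F ⇒ q: vacuous ✓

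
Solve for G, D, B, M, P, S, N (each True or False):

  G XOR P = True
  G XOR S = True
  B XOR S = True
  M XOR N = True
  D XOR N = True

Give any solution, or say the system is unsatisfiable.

G = True, D = False, B = True, M = False, P = False, S = False, N = True

G XOR P = T XOR F = True ✓
G XOR S = T XOR F = True ✓
B XOR S = T XOR F = True ✓
M XOR N = F XOR T = True ✓
D XOR N = F XOR T = True ✓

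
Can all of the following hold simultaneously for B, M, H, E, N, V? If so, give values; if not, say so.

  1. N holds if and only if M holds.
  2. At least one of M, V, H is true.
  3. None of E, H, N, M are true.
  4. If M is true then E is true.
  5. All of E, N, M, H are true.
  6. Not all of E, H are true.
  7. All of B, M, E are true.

Case M = True:
  Constraint (3) is violated (M=T) — contradiction.
Case M = False:
  Constraint (5) is violated (M=F) — contradiction.
Both cases fail — unsatisfiable.

UNSATISFIABLE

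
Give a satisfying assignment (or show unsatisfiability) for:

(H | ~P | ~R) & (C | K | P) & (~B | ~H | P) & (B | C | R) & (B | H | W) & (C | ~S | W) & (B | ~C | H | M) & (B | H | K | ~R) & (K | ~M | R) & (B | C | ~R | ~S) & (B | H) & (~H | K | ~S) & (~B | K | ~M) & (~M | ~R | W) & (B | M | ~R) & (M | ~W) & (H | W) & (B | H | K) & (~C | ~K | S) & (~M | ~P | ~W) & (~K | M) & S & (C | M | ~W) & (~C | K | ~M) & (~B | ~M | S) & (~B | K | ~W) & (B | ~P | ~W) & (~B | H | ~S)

K = True, R = True, C = True, B = False, W = True, S = True, P = False, M = True, H = True

Unit clause (S) forces S = True.
Set K = True.
  then (~K | M) forces M = True.
Set R = True.
  then (~M | ~R | W) forces W = True.
  then (~M | ~P | ~W) forces P = False.
Try C = False:
  (B | C | ~R | ~S) forces B = True.
  (~B | ~H | P) forces H = False.
  clause (~B | H | ~S) is falsified — backtrack.
So C = True.
Set B = False.
  then (B | H) forces H = True.
All clauses satisfied.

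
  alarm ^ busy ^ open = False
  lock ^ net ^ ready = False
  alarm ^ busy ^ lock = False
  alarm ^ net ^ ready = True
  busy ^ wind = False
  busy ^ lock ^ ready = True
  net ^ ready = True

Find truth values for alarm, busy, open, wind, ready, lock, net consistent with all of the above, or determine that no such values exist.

alarm = False, busy = True, open = True, wind = True, ready = True, lock = True, net = False

alarm ^ busy ^ open = F ^ T ^ T = False ✓
lock ^ net ^ ready = T ^ F ^ T = False ✓
alarm ^ busy ^ lock = F ^ T ^ T = False ✓
alarm ^ net ^ ready = F ^ F ^ T = True ✓
busy ^ wind = T ^ T = False ✓
busy ^ lock ^ ready = T ^ T ^ T = True ✓
net ^ ready = F ^ T = True ✓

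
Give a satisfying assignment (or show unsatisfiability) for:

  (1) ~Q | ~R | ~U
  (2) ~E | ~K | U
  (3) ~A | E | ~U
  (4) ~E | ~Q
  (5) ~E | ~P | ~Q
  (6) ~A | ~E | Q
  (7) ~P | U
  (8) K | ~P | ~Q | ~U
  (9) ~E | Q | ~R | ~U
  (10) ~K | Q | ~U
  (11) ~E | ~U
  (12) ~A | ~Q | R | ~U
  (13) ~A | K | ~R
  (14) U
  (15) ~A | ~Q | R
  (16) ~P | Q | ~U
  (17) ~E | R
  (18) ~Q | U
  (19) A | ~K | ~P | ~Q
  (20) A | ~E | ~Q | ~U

Unit clause (U) forces U = True.
In (~E | ~U) only ~E is left, so E = False.
In (~A | E | ~U) only ~A is left, so A = False.
Set R = True.
  then (~Q | ~R | ~U) forces Q = False.
  then (~K | Q | ~U) forces K = False.
  then (~P | Q | ~U) forces P = False.
All clauses satisfied.

R = True; K = False; E = False; U = True; P = False; Q = False; A = False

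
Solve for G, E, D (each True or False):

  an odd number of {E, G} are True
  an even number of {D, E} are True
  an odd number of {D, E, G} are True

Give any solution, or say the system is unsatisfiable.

G=T, E=F, D=F

{E, G}: 1 true → odd ✓
{D, E}: 0 true → even ✓
{D, E, G}: 1 true → odd ✓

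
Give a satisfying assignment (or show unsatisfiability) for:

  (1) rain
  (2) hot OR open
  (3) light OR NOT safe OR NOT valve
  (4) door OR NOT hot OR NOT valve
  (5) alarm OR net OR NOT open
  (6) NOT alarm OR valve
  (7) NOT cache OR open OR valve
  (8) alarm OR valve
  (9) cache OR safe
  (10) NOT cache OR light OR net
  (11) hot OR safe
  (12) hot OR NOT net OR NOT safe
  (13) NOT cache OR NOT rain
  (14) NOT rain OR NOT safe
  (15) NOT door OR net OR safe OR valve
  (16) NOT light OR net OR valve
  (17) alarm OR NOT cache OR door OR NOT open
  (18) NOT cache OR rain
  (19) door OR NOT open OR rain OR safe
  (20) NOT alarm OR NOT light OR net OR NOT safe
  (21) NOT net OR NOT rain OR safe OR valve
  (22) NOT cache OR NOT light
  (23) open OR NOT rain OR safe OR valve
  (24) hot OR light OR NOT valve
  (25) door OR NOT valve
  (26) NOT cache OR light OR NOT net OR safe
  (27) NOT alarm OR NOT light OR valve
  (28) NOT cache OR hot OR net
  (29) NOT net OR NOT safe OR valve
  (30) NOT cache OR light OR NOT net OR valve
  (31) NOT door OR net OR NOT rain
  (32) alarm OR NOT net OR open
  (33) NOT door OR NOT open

Case rain = True:
  (NOT cache OR NOT rain) forces cache = False.
  (cache OR safe) forces safe = True.
  Clause (NOT rain OR NOT safe) is falsified — contradiction.
Case rain = False:
  Clause (rain) is falsified — contradiction.
Both cases fail, so the formula is unsatisfiable.

The formula is unsatisfiable.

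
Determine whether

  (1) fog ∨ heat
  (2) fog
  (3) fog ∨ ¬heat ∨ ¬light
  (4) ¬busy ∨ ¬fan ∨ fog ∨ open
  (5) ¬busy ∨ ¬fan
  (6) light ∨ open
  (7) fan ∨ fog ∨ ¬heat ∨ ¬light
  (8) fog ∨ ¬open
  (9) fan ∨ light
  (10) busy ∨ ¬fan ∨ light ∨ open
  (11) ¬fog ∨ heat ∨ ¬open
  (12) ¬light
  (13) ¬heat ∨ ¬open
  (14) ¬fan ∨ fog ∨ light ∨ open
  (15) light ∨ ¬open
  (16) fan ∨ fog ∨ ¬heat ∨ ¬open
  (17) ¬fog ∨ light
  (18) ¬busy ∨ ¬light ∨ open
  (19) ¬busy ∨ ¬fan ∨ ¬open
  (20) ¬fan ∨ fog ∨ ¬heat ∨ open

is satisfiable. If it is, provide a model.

Unsatisfiable

Case fog = True:
  (¬light) forces light = False.
  Clause (¬fog ∨ light) is falsified — contradiction.
Case fog = False:
  Clause (fog) is falsified — contradiction.
Both cases fail, so the formula is unsatisfiable.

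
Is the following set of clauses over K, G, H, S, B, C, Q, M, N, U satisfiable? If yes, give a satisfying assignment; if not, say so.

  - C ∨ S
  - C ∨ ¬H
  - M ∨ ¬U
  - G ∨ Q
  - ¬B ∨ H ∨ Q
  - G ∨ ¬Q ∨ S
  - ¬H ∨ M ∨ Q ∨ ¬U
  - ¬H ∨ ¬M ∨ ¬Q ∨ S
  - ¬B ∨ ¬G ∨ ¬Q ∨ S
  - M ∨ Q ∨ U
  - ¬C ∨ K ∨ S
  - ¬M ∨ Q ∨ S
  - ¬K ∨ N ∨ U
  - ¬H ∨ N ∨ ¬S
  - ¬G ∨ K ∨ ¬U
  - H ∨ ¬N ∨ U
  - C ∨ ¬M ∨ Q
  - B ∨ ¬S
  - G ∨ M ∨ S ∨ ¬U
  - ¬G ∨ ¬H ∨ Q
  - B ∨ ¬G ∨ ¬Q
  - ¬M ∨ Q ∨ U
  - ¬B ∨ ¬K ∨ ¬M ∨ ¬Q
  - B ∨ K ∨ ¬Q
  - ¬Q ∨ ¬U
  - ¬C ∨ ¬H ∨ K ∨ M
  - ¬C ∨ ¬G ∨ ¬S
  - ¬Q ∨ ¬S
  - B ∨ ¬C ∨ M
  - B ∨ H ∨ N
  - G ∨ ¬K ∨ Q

Case Q = True:
  (¬Q ∨ ¬U) forces U = False.
  (¬Q ∨ ¬S) forces S = False.
  (C ∨ S) forces C = True.
  (G ∨ ¬Q ∨ S) forces G = True.
  (¬B ∨ ¬G ∨ ¬Q ∨ S) forces B = False.
  Clause (B ∨ ¬G ∨ ¬Q) is falsified — contradiction.
Case Q = False:
  (G ∨ Q) forces G = True.
  (¬G ∨ ¬H ∨ Q) forces H = False.
  (¬B ∨ H ∨ Q) forces B = False.
  (B ∨ ¬S) forces S = False.
  (C ∨ S) forces C = True.
  (¬C ∨ K ∨ S) forces K = True.
  (¬M ∨ Q ∨ S) forces M = False.
  Clause (B ∨ ¬C ∨ M) is falsified — contradiction.
Both cases fail, so the formula is unsatisfiable.

UNSATISFIABLE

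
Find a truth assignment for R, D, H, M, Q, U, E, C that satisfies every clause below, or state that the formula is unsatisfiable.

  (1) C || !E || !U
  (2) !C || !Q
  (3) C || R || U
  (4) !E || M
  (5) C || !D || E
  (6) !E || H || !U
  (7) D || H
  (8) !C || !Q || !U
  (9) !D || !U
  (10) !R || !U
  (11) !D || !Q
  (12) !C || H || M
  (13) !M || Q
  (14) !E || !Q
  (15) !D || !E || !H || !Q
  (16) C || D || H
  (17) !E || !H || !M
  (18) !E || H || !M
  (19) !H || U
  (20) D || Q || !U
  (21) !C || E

R = False; D = False; H = True; M = False; Q = True; U = True; E = False; C = False

Set R = False.
Set D = False.
  then (D || H) forces H = True.
  then (!H || U) forces U = True.
  then (D || Q || !U) forces Q = True.
  then (!C || !Q) forces C = False.
  then (!E || !Q) forces E = False.
Set M = False.
All clauses satisfied.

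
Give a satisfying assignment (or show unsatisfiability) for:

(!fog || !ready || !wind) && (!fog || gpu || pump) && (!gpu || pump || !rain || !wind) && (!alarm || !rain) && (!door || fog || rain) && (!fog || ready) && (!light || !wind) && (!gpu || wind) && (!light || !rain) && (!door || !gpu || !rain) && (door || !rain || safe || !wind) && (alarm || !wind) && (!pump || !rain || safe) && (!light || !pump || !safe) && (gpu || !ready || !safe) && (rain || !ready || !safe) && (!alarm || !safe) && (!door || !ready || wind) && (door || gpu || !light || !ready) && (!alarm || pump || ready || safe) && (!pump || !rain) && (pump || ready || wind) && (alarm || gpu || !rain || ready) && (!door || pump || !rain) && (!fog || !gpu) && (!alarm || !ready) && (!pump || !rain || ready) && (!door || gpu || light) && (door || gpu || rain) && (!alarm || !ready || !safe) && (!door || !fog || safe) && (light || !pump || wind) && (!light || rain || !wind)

gpu = True, fog = False, rain = False, alarm = True, light = False, wind = True, safe = False, ready = False, door = False, pump = True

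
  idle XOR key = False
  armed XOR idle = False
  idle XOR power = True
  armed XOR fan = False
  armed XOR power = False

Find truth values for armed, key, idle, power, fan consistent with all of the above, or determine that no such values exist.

Adding constraints 2, 3, 5 mod 2: every variable appears an even number of times on the left, so the left side is 0.
But the right sides sum to 1 (mod 2). 0 ≠ 1 — the system is inconsistent.

Unsatisfiable — no assignment works.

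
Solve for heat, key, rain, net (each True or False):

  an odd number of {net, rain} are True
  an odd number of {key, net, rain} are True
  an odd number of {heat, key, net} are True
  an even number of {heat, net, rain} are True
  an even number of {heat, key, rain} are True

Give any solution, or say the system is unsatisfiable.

heat: True, key: False, rain: True, net: False

{net, rain}: 1 true → odd ✓
{key, net, rain}: 1 true → odd ✓
{heat, key, net}: 1 true → odd ✓
{heat, net, rain}: 2 true → even ✓
{heat, key, rain}: 2 true → even ✓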